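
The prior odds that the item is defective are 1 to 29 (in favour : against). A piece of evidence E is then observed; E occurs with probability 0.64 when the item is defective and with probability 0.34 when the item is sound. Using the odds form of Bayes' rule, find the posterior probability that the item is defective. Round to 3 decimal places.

Prior odds = 1/29 = 0.034483.
Likelihood ratio for E = 0.64/0.34 = 1.8824.
Posterior odds = prior odds × LR = 0.064909.
Posterior probability = odds/(1+odds) = 0.064909/1.0649 = 0.061.

Posterior probability ≈ 0.061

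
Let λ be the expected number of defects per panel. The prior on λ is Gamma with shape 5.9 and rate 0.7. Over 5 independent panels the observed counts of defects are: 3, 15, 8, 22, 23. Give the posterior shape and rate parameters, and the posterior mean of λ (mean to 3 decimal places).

The Poisson likelihood adds the total count to the shape and the number of exposure periods to the rate. Here ∑xᵢ = 71 and n = 5, so shape 5.9→76.9 and rate 0.7→5.7.
Posterior mean = shape/rate = 76.9/5.7 = 13.491.

Posterior: Gamma(shape=76.9, rate=5.7); mean ≈ 13.491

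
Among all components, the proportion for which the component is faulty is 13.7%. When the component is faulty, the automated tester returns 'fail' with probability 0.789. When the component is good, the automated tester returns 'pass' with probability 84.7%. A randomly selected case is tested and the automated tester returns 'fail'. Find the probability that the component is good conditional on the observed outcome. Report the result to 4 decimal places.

Write H for 'the component is faulty'. Prior odds H:¬H = 0.137/0.863 = 0.15875. For the 'fail' outcome, the likelihood ratio is 0.789/0.153 = 5.1569.
Posterior odds = 0.15875 × 5.1569 = 0.81864, so P(H|E) = 0.81864/(1+0.81864) = 0.4501. Then P(¬H|E) = 1 − 0.4501 = 0.5499.

P(¬H | E) ≈ 0.5499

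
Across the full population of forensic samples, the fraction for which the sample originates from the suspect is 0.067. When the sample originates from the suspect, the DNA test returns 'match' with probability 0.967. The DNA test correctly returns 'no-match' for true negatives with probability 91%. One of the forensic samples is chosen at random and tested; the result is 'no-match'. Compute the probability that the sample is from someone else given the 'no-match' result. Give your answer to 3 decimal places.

P(¬H | E) ≈ 0.997

Write H for 'the sample originates from the suspect'. Prior odds H:¬H = 0.067/0.933 = 0.071811. For the 'no-match' outcome, the likelihood ratio is 0.033/0.91 = 0.036264.
Posterior odds = 0.071811 × 0.036264 = 0.0026041, so P(H|E) = 0.0026041/(1+0.0026041) = 0.003. Then P(¬H|E) = 1 − 0.003 = 0.997.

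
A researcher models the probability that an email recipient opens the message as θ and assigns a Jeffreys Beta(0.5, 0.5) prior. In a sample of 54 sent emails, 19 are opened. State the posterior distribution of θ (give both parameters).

Posterior: Beta(19.5, 35.5)

Observing 19 successes and 35 failures updates Beta(0.5, 0.5) by adding the success and failure counts to the two shape parameters: α = 0.5+19 = 19.5, β = 0.5+35 = 35.5.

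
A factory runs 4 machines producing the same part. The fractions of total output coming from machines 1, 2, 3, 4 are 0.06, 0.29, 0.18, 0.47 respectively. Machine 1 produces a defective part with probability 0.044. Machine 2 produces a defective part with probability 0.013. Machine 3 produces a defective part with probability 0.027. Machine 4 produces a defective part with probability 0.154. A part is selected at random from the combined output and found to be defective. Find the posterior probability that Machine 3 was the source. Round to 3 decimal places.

Posterior probability ≈ 0.058

P(defective|M1) = 0.044; P(defective|M2) = 0.013; P(defective|M3) = 0.027; P(defective|M4) = 0.154.
Prior × likelihood for each source: 0.06·0.044=0.002640, 0.29·0.013=0.003770, 0.18·0.027=0.004860, 0.47·0.154=0.07238. Summing gives P(defective) = 0.083650.
P(Machine 3 | defective) = 0.004860 / 0.083650 = 0.058.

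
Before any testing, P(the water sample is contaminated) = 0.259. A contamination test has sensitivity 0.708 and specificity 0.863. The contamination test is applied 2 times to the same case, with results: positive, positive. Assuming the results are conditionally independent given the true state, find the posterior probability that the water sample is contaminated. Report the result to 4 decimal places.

With H the event that the water sample is contaminated, the joint likelihood of the observed sequence is P(data|H) = 0.708·0.708 = 0.50126 and P(data|¬H) = 0.137·0.137 = 0.018769.
Bayes: P(H|data) = 0.259·0.50126 / (0.259·0.50126 + 0.741·0.018769) = 0.12983/0.14374 = 0.9032.

Posterior P(H) ≈ 0.9032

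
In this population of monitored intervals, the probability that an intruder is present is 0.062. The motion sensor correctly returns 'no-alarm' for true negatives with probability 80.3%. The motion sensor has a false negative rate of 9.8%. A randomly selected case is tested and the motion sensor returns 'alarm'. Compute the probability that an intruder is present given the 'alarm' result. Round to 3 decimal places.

Let H be the event that an intruder is present. P(H) = 0.062, so P(¬H) = 0.938. With E the 'alarm' result, P(E|H) = 0.902 and P(E|¬H) = 0.197.
P(E) = 0.902·0.062 + 0.197·0.938 = 0.055924 + 0.18479 = 0.24071.
By Bayes' theorem, P(H|E) = 0.055924 / 0.24071 = 0.232.

P(H | E) ≈ 0.232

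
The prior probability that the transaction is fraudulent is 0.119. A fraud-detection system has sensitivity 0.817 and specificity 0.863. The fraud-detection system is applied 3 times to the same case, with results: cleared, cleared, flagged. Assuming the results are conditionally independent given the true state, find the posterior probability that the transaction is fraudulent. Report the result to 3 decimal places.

With H the event that the transaction is fraudulent, the joint likelihood of the observed sequence is P(data|H) = 0.183·0.183·0.817 = 0.027361 and P(data|¬H) = 0.863·0.863·0.137 = 0.10203.
Bayes: P(H|data) = 0.119·0.027361 / (0.119·0.027361 + 0.881·0.10203) = 0.0032559/0.093147 = 0.0350.

Posterior P(H) ≈ 0.035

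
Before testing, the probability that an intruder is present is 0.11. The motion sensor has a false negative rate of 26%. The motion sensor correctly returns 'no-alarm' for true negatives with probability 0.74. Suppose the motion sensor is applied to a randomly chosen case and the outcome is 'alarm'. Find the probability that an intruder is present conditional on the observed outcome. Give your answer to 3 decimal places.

P(H | E) ≈ 0.260

Write H for 'an intruder is present'. Prior odds H:¬H = 0.11/0.89 = 0.12360. For the 'alarm' outcome, the likelihood ratio is 0.74/0.26 = 2.8462.
Posterior odds = 0.12360 × 2.8462 = 0.35177, so P(H|E) = 0.35177/(1+0.35177) = 0.260.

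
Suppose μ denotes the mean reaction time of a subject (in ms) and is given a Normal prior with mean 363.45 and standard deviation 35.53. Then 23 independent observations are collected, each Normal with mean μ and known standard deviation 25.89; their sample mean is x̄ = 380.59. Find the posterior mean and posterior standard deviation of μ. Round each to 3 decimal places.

With known σ, the Normal prior is conjugate. Weight on the data is w = (n/σ²)/(n/σ² + 1/τ₀²) = 0.0343134/(0.0343134+0.00079215) = 0.97744.
Posterior mean = w·x̄ + (1−w)·μ₀ = 0.97744·380.59 + 0.022565·363.45 = 380.203. Posterior variance = 1/(0.0343134+0.00079215) = 28.4855, so SD = 5.337.

Posterior mean ≈ 380.203; posterior SD ≈ 5.337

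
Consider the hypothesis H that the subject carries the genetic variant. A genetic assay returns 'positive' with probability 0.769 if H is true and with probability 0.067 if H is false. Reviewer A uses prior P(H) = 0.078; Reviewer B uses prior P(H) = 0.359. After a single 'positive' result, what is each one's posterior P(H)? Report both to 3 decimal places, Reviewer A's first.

P('+'|H) = 0.769, P('+'|¬H) = 0.067.
Reviewer A: numerator 0.769·0.078 = 0.059982; evidence = 0.059982+0.067·0.922 = 0.12176; posterior = 0.493.
Reviewer B: numerator 0.769·0.359 = 0.27607; evidence = 0.27607+0.067·0.641 = 0.31902; posterior = 0.865.

Reviewer A: 0.493; Reviewer B: 0.865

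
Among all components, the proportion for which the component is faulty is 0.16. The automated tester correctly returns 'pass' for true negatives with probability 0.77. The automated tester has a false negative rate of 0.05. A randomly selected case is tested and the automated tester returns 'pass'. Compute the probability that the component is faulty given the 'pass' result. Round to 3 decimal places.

Let H be the event that the component is faulty. P(H) = 0.16, so P(¬H) = 0.84. With E the 'pass' result, P(E|H) = 0.05 and P(E|¬H) = 0.77.
P(E) = 0.05·0.16 + 0.77·0.84 = 0.0080000 + 0.64680 = 0.65480.
By Bayes' theorem, P(H|E) = 0.0080000 / 0.65480 = 0.012.

P(H | E) ≈ 0.012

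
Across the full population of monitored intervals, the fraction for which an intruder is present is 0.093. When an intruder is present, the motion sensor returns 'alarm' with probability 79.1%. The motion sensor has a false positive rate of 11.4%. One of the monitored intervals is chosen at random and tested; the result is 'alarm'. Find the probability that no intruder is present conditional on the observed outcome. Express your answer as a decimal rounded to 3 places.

Write H for 'an intruder is present'. Prior odds H:¬H = 0.093/0.907 = 0.10254. For the 'alarm' outcome, the likelihood ratio is 0.791/0.114 = 6.9386.
Posterior odds = 0.10254 × 6.9386 = 0.71145, so P(H|E) = 0.71145/(1+0.71145) = 0.416. Then P(¬H|E) = 1 − 0.416 = 0.584.

P(¬H | E) ≈ 0.584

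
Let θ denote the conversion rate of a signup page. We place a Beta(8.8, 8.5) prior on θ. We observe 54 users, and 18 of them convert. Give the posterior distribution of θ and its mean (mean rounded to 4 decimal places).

Posterior: Beta(26.8, 44.5); mean ≈ 0.3759

Observing 18 successes and 36 failures updates Beta(8.8, 8.5) by adding the success and failure counts to the two shape parameters: α = 8.8+18 = 26.8, β = 8.5+36 = 44.5.
Posterior mean = α/(α+β) = 26.8/71.3 = 0.3759.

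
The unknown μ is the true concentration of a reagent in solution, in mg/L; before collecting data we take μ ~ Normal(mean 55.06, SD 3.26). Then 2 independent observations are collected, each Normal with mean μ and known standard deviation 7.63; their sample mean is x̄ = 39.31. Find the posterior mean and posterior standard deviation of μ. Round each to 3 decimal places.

Posterior mean ≈ 50.848; posterior SD ≈ 2.790

Prior precision 1/τ₀² = 1/3.26² = 0.0940946; data precision n/σ² = 2/7.63² = 0.0343543.
Posterior precision = 0.0940946 + 0.0343543 = 0.128449, giving posterior SD = 1/√0.128449 = 2.790.
Posterior mean = (0.0940946·55.06 + 0.0343543·39.31) / 0.128449 = 50.848.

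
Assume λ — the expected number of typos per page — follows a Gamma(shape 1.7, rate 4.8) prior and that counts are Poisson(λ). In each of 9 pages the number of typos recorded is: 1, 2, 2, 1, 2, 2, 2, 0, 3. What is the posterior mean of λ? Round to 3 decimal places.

The Poisson likelihood adds the total count to the shape and the number of exposure periods to the rate. Here ∑xᵢ = 15 and n = 9, so shape 1.7→16.7 and rate 4.8→13.8.
E[λ | data] = 16.7/13.8 = 1.210.

Posterior mean ≈ 1.210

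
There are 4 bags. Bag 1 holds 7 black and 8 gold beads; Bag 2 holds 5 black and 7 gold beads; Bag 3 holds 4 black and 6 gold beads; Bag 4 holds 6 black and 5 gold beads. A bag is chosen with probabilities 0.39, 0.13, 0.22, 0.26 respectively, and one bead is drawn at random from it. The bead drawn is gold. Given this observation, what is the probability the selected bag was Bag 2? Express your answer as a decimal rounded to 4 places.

Tabulate prior·likelihood by source: [1] prior 0.39, lik 0.5333, product 0.2080; [2] prior 0.13, lik 0.5833, product 0.07583; [3] prior 0.22, lik 0.6, product 0.1320; [4] prior 0.26, lik 0.4545, product 0.1182.
Normalizing constant = 0.53402; the posterior for Bag 2 is its product over the sum, 0.07583/0.53402 = 0.1420.

Posterior probability ≈ 0.1420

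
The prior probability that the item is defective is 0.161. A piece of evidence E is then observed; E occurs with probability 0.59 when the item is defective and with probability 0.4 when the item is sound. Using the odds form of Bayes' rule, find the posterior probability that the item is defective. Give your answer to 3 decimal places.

Posterior probability ≈ 0.221

Prior odds = 0.161/(1−0.161) = 0.19190.
Likelihood ratio for E = 0.59/0.4 = 1.4750.
Posterior odds = prior odds × LR = 0.28305.
Posterior probability = odds/(1+odds) = 0.28305/1.2830 = 0.221.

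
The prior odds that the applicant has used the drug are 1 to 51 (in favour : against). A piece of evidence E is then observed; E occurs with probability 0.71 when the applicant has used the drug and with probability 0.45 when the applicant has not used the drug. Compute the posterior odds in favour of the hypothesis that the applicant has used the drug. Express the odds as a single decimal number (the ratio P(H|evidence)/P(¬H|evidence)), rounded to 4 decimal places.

Prior odds = 1/51 = 0.019608.
Likelihood ratio for E = 0.71/0.45 = 1.5778.
Posterior odds = prior odds × LR = 0.030937.

Posterior odds ≈ 0.0309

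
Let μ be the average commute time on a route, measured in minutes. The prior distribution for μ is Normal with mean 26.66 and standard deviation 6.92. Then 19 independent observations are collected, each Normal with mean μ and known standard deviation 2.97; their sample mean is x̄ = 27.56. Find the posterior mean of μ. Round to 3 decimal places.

Posterior mean ≈ 27.551

With known σ, the Normal prior is conjugate. Weight on the data is w = (n/σ²)/(n/σ² + 1/τ₀²) = 2.15398/(2.15398+0.0208828) = 0.99040.
Posterior mean = w·x̄ + (1−w)·μ₀ = 0.99040·27.56 + 0.0096019·26.66 = 27.551.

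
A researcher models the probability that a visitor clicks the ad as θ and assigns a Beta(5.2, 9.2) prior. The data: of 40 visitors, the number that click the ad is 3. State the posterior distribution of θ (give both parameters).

Observing 3 successes and 37 failures updates Beta(5.2, 9.2) by adding the success and failure counts to the two shape parameters: α = 5.2+3 = 8.2, β = 9.2+37 = 46.2.

Posterior: Beta(8.2, 46.2)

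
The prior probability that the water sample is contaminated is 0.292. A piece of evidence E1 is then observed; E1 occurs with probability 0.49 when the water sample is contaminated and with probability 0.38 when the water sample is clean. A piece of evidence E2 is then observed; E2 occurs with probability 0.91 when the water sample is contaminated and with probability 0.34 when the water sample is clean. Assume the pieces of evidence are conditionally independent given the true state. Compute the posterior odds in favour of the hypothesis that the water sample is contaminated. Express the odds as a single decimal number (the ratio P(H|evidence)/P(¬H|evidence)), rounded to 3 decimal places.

Posterior odds ≈ 1.423

Prior odds = 0.292/(1−0.292) = 0.41243. In log-odds, ln(0.41243) = -0.88569.
Add log likelihood ratios: ln(1.2895) + ln(2.6765) = 1.2387.
Posterior log-odds = 0.35304, so posterior odds = exp(0.35304) = 1.4234.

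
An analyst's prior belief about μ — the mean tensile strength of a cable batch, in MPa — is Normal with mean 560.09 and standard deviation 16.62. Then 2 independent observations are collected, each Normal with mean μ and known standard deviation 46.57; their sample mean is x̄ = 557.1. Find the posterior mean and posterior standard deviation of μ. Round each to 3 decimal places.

Posterior mean ≈ 559.483; posterior SD ≈ 14.837

With known σ, the Normal prior is conjugate. Weight on the data is w = (n/σ²)/(n/σ² + 1/τ₀²) = 0.00092218/(0.00092218+0.00362024) = 0.20302.
Posterior mean = w·x̄ + (1−w)·μ₀ = 0.20302·557.1 + 0.79698·560.09 = 559.483. Posterior variance = 1/(0.00092218+0.00362024) = 220.147, so SD = 14.837.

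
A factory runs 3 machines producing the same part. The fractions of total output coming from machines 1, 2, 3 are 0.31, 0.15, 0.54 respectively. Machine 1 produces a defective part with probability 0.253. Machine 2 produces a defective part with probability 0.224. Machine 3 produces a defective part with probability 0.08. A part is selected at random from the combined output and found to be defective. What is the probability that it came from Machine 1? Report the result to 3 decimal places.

Posterior probability ≈ 0.505

Tabulate prior·likelihood by source: [1] prior 0.31, lik 0.253, product 0.07843; [2] prior 0.15, lik 0.224, product 0.03360; [3] prior 0.54, lik 0.08, product 0.04320.
Normalizing constant = 0.15523; the posterior for Machine 1 is its product over the sum, 0.07843/0.15523 = 0.505.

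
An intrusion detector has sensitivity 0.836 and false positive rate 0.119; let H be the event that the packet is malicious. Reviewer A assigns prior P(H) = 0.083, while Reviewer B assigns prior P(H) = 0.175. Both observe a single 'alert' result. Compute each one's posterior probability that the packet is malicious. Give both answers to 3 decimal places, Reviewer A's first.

Reviewer A: 0.389; Reviewer B: 0.598

P('+'|H) = 0.836, P('+'|¬H) = 0.119.
Reviewer A: numerator 0.836·0.083 = 0.069388; evidence = 0.069388+0.119·0.917 = 0.17851; posterior = 0.389.
Reviewer B: numerator 0.836·0.175 = 0.14630; evidence = 0.14630+0.119·0.825 = 0.24447; posterior = 0.598.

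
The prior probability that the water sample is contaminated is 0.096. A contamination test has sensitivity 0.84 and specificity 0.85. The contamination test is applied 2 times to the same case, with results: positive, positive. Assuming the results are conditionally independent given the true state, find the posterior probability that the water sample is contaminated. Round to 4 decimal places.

With H the event that the water sample is contaminated, the joint likelihood of the observed sequence is P(data|H) = 0.84·0.84 = 0.70560 and P(data|¬H) = 0.15·0.15 = 0.022500.
Bayes: P(H|data) = 0.096·0.70560 / (0.096·0.70560 + 0.904·0.022500) = 0.067738/0.088078 = 0.7691.

Posterior P(H) ≈ 0.7691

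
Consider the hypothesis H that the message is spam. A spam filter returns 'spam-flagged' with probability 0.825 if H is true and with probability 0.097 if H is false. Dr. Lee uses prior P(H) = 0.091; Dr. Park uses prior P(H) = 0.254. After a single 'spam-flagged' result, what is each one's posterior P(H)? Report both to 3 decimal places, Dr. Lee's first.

Dr. Lee: 0.460; Dr. Park: 0.743

The likelihood ratio for a 'spam-flagged' result is 0.825/0.097 = 8.5052.
Dr. Lee: prior odds 0.091/0.909 = 0.10011; posterior odds 0.85145; posterior probability 0.460.
Dr. Park: prior odds 0.254/0.746 = 0.34048; posterior odds 2.8959; posterior probability 0.743.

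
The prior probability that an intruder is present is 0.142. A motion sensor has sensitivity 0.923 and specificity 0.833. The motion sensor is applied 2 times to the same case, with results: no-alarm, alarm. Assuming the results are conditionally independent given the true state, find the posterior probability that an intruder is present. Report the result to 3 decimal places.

Posterior P(H) ≈ 0.078

Let H be the event that an intruder is present; start with P(H) = 0.142. P('alarm'|H) = 0.923, P('alarm'|¬H) = 0.167.
Update on result 1 ('no-alarm'): P(H) ← 0.077·0.1420 / (0.077·0.1420 + 0.833·0.8580) = 0.010934/0.72565 = 0.0151.
Update on result 2 ('alarm'): P(H) ← 0.923·0.0151 / (0.923·0.0151 + 0.167·0.9849) = 0.013908/0.17839 = 0.0780.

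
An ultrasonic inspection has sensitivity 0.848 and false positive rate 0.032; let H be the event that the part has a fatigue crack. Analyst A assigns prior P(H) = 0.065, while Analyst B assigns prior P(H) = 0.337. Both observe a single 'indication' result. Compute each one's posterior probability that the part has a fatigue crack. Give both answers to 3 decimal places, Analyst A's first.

Analyst A: 0.648; Analyst B: 0.931

P('+'|H) = 0.848, P('+'|¬H) = 0.032.
Analyst A: numerator 0.848·0.065 = 0.055120; evidence = 0.055120+0.032·0.935 = 0.085040; posterior = 0.648.
Analyst B: numerator 0.848·0.337 = 0.28578; evidence = 0.28578+0.032·0.663 = 0.30699; posterior = 0.931.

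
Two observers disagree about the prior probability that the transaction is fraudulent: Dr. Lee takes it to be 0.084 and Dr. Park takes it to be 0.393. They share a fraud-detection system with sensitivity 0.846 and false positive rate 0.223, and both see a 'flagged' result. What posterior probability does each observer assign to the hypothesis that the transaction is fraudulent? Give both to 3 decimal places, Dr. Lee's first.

Dr. Lee: 0.258; Dr. Park: 0.711

P('+'|H) = 0.846, P('+'|¬H) = 0.223.
Dr. Lee: numerator 0.846·0.084 = 0.071064; evidence = 0.071064+0.223·0.916 = 0.27533; posterior = 0.258.
Dr. Park: numerator 0.846·0.393 = 0.33248; evidence = 0.33248+0.223·0.607 = 0.46784; posterior = 0.711.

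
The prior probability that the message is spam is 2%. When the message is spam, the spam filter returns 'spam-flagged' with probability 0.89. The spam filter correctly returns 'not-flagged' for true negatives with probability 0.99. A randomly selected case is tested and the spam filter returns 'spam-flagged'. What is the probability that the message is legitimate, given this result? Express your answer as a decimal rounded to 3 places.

Write H for 'the message is spam'. Prior odds H:¬H = 0.02/0.98 = 0.020408. For the 'spam-flagged' outcome, the likelihood ratio is 0.89/0.01 = 89.000.
Posterior odds = 0.020408 × 89.000 = 1.8163, so P(H|E) = 1.8163/(1+1.8163) = 0.645. Then P(¬H|E) = 1 − 0.645 = 0.355.

P(¬H | E) ≈ 0.355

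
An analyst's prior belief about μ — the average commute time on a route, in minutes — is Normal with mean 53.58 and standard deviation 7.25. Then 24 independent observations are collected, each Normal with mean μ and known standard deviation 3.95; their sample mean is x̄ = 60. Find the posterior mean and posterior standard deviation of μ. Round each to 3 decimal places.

Posterior mean ≈ 59.922; posterior SD ≈ 0.801

With known σ, the Normal prior is conjugate. Weight on the data is w = (n/σ²)/(n/σ² + 1/τ₀²) = 1.53822/(1.53822+0.0190250) = 0.98778.
Posterior mean = w·x̄ + (1−w)·μ₀ = 0.98778·60 + 0.012217·53.58 = 59.922. Posterior variance = 1/(1.53822+0.0190250) = 0.642162, so SD = 0.801.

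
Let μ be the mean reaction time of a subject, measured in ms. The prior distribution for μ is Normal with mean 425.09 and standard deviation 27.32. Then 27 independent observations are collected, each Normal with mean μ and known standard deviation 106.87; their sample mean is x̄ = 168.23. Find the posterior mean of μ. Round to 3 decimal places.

Posterior mean ≈ 261.145

With known σ, the Normal prior is conjugate. Weight on the data is w = (n/σ²)/(n/σ² + 1/τ₀²) = 0.00236403/(0.00236403+0.00133980) = 0.63827.
Posterior mean = w·x̄ + (1−w)·μ₀ = 0.63827·168.23 + 0.36173·425.09 = 261.145.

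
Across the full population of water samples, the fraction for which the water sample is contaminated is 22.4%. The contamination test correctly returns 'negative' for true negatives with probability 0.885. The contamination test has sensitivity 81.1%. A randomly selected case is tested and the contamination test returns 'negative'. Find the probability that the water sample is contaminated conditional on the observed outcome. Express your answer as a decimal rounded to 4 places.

P(H | E) ≈ 0.0581

Write H for 'the water sample is contaminated'. Prior odds H:¬H = 0.224/0.776 = 0.28866. For the 'negative' outcome, the likelihood ratio is 0.189/0.885 = 0.21356.
Posterior odds = 0.28866 × 0.21356 = 0.061646, so P(H|E) = 0.061646/(1+0.061646) = 0.0581.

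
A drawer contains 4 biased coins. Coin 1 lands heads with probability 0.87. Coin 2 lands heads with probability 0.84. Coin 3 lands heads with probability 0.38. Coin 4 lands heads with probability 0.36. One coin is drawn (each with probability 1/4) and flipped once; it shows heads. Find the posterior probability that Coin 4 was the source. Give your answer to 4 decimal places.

Posterior probability ≈ 0.1469

P(heads|C1) = 0.87; P(heads|C2) = 0.84; P(heads|C3) = 0.38; P(heads|C4) = 0.36.
Prior × likelihood for each source: 0.25·0.87=0.2175, 0.25·0.84=0.2100, 0.25·0.38=0.09500, 0.25·0.36=0.09000. Summing gives P(heads) = 0.61250.
P(Coin 4 | heads) = 0.09000 / 0.61250 = 0.1469.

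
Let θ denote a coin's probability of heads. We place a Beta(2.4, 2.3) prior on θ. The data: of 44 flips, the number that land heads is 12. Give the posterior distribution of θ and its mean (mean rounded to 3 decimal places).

The binomial likelihood is conjugate to the Beta prior: with 12 successes and 32 failures, the posterior is Beta(2.4+12, 2.3+32) = Beta(14.4, 34.3).
Posterior mean = α/(α+β) = 14.4/48.7 = 0.296.

Posterior: Beta(14.4, 34.3); mean ≈ 0.296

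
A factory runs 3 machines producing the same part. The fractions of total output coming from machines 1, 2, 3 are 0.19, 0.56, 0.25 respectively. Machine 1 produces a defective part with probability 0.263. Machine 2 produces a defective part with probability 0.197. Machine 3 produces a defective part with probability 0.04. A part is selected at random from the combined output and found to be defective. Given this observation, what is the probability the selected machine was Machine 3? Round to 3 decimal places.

P(defective|M1) = 0.263; P(defective|M2) = 0.197; P(defective|M3) = 0.04.
Prior × likelihood for each source: 0.19·0.263=0.04997, 0.56·0.197=0.1103, 0.25·0.04=0.01000. Summing gives P(defective) = 0.17029.
P(Machine 3 | defective) = 0.01000 / 0.17029 = 0.059.

Posterior probability ≈ 0.059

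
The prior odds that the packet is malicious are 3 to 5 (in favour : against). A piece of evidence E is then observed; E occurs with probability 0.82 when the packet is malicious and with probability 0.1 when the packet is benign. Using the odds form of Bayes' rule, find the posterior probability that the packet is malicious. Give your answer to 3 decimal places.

Posterior probability ≈ 0.831

Prior odds = 3/5 = 0.60000.
Likelihood ratio for E = 0.82/0.1 = 8.2000.
Posterior odds = prior odds × LR = 4.9200.
Posterior probability = odds/(1+odds) = 4.9200/5.9200 = 0.831.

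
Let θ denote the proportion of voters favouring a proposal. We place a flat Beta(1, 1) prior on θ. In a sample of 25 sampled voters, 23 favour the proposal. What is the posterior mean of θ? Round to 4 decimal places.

Observing 23 successes and 2 failures updates Beta(1, 1) by adding the success and failure counts to the two shape parameters: α = 1+23 = 24, β = 1+2 = 3.
Posterior mean = α/(α+β) = 24/27 = 0.8889.

Posterior mean ≈ 0.8889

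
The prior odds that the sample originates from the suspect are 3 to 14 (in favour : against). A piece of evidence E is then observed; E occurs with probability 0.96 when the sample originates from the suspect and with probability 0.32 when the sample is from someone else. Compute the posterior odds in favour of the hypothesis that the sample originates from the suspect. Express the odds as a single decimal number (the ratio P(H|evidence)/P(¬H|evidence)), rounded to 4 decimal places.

Posterior odds ≈ 0.6429

Prior odds = 3/14 = 0.21429.
Likelihood ratio for E = 0.96/0.32 = 3.0000.
Posterior odds = prior odds × LR = 0.64286.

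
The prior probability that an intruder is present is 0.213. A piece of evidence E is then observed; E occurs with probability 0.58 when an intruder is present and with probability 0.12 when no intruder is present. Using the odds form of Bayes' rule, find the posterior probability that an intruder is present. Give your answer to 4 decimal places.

Posterior probability ≈ 0.5667

Prior odds = 0.213/(1−0.213) = 0.27065. In log-odds, ln(0.27065) = -1.3069.
Add log likelihood ratio: ln(4.8333) = 1.5755.
Posterior log-odds = 0.26860, so posterior odds = exp(0.26860) = 1.3081. Converting, P(H|E) = 1.3081/2.3081 = 0.5667.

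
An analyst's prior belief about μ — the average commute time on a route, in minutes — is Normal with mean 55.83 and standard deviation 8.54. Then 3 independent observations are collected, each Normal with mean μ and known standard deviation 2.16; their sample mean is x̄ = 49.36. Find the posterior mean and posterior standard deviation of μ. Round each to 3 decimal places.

Posterior mean ≈ 49.495; posterior SD ≈ 1.234

Prior precision 1/τ₀² = 1/8.54² = 0.0137115; data precision n/σ² = 3/2.16² = 0.643004.
Posterior precision = 0.0137115 + 0.643004 = 0.656716, giving posterior SD = 1/√0.656716 = 1.234.
Posterior mean = (0.0137115·55.83 + 0.643004·49.36) / 0.656716 = 49.495.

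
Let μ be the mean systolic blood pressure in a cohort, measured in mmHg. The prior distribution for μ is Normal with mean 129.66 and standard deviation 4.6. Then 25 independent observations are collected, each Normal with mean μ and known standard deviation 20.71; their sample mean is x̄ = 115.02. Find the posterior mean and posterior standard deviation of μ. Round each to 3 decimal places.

Posterior mean ≈ 121.575; posterior SD ≈ 3.078

With known σ, the Normal prior is conjugate. Weight on the data is w = (n/σ²)/(n/σ² + 1/τ₀²) = 0.0582881/(0.0582881+0.0472590) = 0.55225.
Posterior mean = w·x̄ + (1−w)·μ₀ = 0.55225·115.02 + 0.44775·129.66 = 121.575. Posterior variance = 1/(0.0582881+0.0472590) = 9.47445, so SD = 3.078.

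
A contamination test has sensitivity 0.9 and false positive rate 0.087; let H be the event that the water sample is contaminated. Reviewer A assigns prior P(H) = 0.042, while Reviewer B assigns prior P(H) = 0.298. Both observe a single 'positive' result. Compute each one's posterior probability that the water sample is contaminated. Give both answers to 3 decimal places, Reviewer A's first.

The likelihood ratio for a 'positive' result is 0.9/0.087 = 10.345.
Reviewer A: prior odds 0.042/0.958 = 0.043841; posterior odds 0.45353; posterior probability 0.312.
Reviewer B: prior odds 0.298/0.702 = 0.42450; posterior odds 4.3914; posterior probability 0.815.

Reviewer A: 0.312; Reviewer B: 0.815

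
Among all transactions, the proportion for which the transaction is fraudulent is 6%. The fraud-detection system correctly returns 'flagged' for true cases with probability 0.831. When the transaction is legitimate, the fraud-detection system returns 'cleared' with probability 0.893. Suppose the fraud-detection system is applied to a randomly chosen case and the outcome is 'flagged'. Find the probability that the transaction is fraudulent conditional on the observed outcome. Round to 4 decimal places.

Let H be the event that the transaction is fraudulent. P(H) = 0.06, so P(¬H) = 0.94. With E the 'flagged' result, P(E|H) = 0.831 and P(E|¬H) = 0.107.
P(E) = 0.831·0.06 + 0.107·0.94 = 0.049860 + 0.10058 = 0.15044.
By Bayes' theorem, P(H|E) = 0.049860 / 0.15044 = 0.3314.

P(H | E) ≈ 0.3314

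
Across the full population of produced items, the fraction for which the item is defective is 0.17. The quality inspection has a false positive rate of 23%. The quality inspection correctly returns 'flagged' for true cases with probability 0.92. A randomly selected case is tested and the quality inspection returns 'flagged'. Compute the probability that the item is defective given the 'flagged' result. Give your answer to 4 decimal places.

Write H for 'the item is defective'. Prior odds H:¬H = 0.17/0.83 = 0.20482. For the 'flagged' outcome, the likelihood ratio is 0.92/0.23 = 4.0000.
Posterior odds = 0.20482 × 4.0000 = 0.81928, so P(H|E) = 0.81928/(1+0.81928) = 0.4503.

P(H | E) ≈ 0.4503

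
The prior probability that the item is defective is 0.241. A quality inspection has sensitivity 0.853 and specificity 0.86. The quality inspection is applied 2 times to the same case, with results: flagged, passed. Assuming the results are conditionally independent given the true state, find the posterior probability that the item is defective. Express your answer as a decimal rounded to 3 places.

Let H be the event that the item is defective; start with P(H) = 0.241. P('flagged'|H) = 0.853, P('flagged'|¬H) = 0.14.
Update on result 1 ('flagged'): P(H) ← 0.853·0.2410 / (0.853·0.2410 + 0.14·0.7590) = 0.20557/0.31183 = 0.6592.
Update on result 2 ('passed'): P(H) ← 0.147·0.6592 / (0.147·0.6592 + 0.86·0.3408) = 0.096908/0.38996 = 0.2485.

Posterior P(H) ≈ 0.249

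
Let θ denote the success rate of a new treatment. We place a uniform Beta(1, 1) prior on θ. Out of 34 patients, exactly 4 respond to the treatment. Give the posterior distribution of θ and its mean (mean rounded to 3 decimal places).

The binomial likelihood is conjugate to the Beta prior: with 4 successes and 30 failures, the posterior is Beta(1+4, 1+30) = Beta(5, 31).
Posterior mean = α/(α+β) = 5/36 = 0.139.

Posterior: Beta(5, 31); mean ≈ 0.139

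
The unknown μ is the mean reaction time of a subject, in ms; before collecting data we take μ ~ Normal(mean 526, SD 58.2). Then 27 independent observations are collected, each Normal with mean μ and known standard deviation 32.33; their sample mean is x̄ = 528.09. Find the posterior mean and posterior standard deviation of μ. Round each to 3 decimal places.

Posterior mean ≈ 528.066; posterior SD ≈ 6.187

With known σ, the Normal prior is conjugate. Weight on the data is w = (n/σ²)/(n/σ² + 1/τ₀²) = 0.0258317/(0.0258317+0.00029523) = 0.98870.
Posterior mean = w·x̄ + (1−w)·μ₀ = 0.98870·528.09 + 0.011300·526 = 528.066. Posterior variance = 1/(0.0258317+0.00029523) = 38.2747, so SD = 6.187.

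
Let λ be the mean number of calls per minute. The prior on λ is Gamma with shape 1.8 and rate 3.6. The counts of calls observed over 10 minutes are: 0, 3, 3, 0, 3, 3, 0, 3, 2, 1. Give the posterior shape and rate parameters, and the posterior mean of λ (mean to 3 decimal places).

Posterior: Gamma(shape=19.8, rate=13.6); mean ≈ 1.456

Total count ∑xᵢ = 18 over n = 10 minutes.
Gamma is conjugate to the Poisson likelihood: posterior is Gamma(shape = 1.8+18 = 19.8, rate = 3.6+10 = 13.6).
E[λ | data] = 19.8/13.6 = 1.456.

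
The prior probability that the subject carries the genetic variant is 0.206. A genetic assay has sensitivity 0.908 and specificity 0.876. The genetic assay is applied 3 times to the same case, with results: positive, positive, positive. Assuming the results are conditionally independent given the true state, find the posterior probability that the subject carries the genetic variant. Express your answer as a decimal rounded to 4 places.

Posterior P(H) ≈ 0.9903

Let H be the event that the subject carries the genetic variant; start with P(H) = 0.206. P('positive'|H) = 0.908, P('positive'|¬H) = 0.124.
Update on result 1 ('positive'): P(H) ← 0.908·0.2060 / (0.908·0.2060 + 0.124·0.7940) = 0.18705/0.28550 = 0.6552.
Update on result 2 ('positive'): P(H) ← 0.908·0.6552 / (0.908·0.6552 + 0.124·0.3448) = 0.59488/0.63764 = 0.9329.
Update on result 3 ('positive'): P(H) ← 0.908·0.9329 / (0.908·0.9329 + 0.124·0.0671) = 0.84711/0.85542 = 0.9903.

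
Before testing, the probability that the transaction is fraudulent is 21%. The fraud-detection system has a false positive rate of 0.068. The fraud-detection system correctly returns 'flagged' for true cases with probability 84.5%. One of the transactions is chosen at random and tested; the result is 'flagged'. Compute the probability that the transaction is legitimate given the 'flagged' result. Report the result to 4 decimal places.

P(¬H | E) ≈ 0.2324

Let H be the event that the transaction is fraudulent. P(H) = 0.21, so P(¬H) = 0.79. With E the 'flagged' result, P(E|H) = 0.845 and P(E|¬H) = 0.068.
P(E) = 0.845·0.21 + 0.068·0.79 = 0.17745 + 0.053720 = 0.23117.
By Bayes' theorem, P(H|E) = 0.17745 / 0.23117 = 0.7676. Hence P(¬H|E) = 1 − 0.7676 = 0.2324.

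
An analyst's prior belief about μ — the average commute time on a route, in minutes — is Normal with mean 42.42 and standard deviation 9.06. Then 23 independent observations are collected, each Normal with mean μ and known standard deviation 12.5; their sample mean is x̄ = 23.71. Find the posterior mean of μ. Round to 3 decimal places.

Prior precision 1/τ₀² = 1/9.06² = 0.0121827; data precision n/σ² = 23/12.5² = 0.147200.
Posterior precision = 0.0121827 + 0.147200 = 0.159383.
Posterior mean = (0.0121827·42.42 + 0.147200·23.71) / 0.159383 = 25.140.

Posterior mean ≈ 25.140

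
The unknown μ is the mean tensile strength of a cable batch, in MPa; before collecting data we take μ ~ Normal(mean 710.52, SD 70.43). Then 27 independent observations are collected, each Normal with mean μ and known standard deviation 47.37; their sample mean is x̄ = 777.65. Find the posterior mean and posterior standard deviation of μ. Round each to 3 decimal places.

Prior precision 1/τ₀² = 1/70.43² = 0.00020160; data precision n/σ² = 27/47.37² = 0.0120325.
Posterior precision = 0.00020160 + 0.0120325 = 0.0122341, giving posterior SD = 1/√0.0122341 = 9.041.
Posterior mean = (0.00020160·710.52 + 0.0120325·777.65) / 0.0122341 = 776.544.

Posterior mean ≈ 776.544; posterior SD ≈ 9.041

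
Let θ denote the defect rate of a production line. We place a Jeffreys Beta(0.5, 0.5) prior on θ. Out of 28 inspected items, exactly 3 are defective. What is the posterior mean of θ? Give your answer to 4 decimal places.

Posterior mean ≈ 0.1207

Observing 3 successes and 25 failures updates Beta(0.5, 0.5) by adding the success and failure counts to the two shape parameters: α = 0.5+3 = 3.5, β = 0.5+25 = 25.5.
Posterior mean = α/(α+β) = 3.5/29 = 0.1207.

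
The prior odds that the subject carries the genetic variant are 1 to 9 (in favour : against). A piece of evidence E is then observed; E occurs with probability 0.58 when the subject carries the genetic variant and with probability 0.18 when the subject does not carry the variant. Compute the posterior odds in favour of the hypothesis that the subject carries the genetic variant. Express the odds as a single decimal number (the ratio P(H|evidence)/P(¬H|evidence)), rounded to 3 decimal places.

Posterior odds ≈ 0.358

Prior odds = 1/9 = 0.11111. In log-odds, ln(0.11111) = -2.1972.
Add log likelihood ratio: ln(3.2222) = 1.1701.
Posterior log-odds = -1.0272, so posterior odds = exp(-1.0272) = 0.35802.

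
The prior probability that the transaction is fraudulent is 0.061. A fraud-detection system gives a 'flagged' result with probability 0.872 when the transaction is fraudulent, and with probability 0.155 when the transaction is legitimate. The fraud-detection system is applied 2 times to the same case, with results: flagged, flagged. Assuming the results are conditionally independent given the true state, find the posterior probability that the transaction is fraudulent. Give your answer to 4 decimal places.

Let H be the event that the transaction is fraudulent; start with P(H) = 0.061. P('flagged'|H) = 0.872, P('flagged'|¬H) = 0.155.
Update on result 1 ('flagged'): P(H) ← 0.872·0.0610 / (0.872·0.0610 + 0.155·0.9390) = 0.053192/0.19874 = 0.2677.
Update on result 2 ('flagged'): P(H) ← 0.872·0.2677 / (0.872·0.2677 + 0.155·0.7323) = 0.23339/0.34691 = 0.6728.

Posterior P(H) ≈ 0.6728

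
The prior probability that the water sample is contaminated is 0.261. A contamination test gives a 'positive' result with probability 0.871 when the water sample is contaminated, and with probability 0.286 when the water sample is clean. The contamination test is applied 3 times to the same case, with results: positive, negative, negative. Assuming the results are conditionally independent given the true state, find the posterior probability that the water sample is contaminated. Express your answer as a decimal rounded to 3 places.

Posterior P(H) ≈ 0.034

Let H be the event that the water sample is contaminated; start with P(H) = 0.261. P('positive'|H) = 0.871, P('positive'|¬H) = 0.286.
Update on result 1 ('positive'): P(H) ← 0.871·0.2610 / (0.871·0.2610 + 0.286·0.7390) = 0.22733/0.43868 = 0.5182.
Update on result 2 ('negative'): P(H) ← 0.129·0.5182 / (0.129·0.5182 + 0.714·0.4818) = 0.066849/0.41085 = 0.1627.
Update on result 3 ('negative'): P(H) ← 0.129·0.1627 / (0.129·0.1627 + 0.714·0.8373) = 0.020990/0.61881 = 0.0339.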